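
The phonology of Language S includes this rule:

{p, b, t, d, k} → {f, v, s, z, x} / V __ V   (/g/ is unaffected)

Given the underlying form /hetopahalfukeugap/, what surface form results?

/t/ is a stop between vowels /e/ and /o/, so it spirantizes to the fricative [s].
/p/ is a stop between vowels /o/ and /a/, so it spirantizes to the fricative [f].
/k/ is a stop between vowels /u/ and /e/, so it spirantizes to the fricative [x].
The other instance of /p/ does not occur in the required environment and remains unchanged.
Surface form: [hesofahalfuxeugap].

hesofahalfuxeugap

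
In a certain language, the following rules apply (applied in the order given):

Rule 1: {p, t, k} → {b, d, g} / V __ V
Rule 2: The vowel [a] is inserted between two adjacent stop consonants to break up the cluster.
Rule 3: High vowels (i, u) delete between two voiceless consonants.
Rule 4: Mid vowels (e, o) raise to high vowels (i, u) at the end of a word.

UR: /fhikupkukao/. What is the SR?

fhigupakugau

Rule 1 (intervocalic voicing): /k/ is a voiceless stop between vowels /i/ and /u/, so it voices to [g]. /k/ is a voiceless stop between vowels /u/ and /a/, so it voices to [g]. /fhikupkukao/ → fhigupkugao.
Rule 2 (stop-cluster a-epenthesis): /p/ and /k/ form a stop–stop cluster, so [a] is inserted between them. /fhigupkugao/ → fhigupakugao.
Rule 3 (high vowel syncope): no segment meets the environment; /fhigupakugao/ is unchanged.
Rule 4 (final vowel raising): /o/ is a mid vowel in word-final position, so it raises to [u]. /fhigupakugao/ → fhigupakugau.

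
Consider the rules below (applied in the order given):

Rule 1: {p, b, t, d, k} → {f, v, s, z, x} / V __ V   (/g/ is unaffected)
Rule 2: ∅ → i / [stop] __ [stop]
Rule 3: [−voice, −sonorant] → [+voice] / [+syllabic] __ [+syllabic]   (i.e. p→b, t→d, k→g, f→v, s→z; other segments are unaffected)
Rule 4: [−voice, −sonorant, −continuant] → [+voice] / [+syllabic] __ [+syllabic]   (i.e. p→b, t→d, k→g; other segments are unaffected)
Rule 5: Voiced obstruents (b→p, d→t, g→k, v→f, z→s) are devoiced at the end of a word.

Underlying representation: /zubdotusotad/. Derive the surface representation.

Rule 1 (intervocalic spirantization): /t/ is a stop between vowels /o/ and /u/, so it spirantizes to the fricative [s]. /t/ is a stop between vowels /o/ and /a/, so it spirantizes to the fricative [s]. /zubdotusotad/ → zubdosusosad.
Rule 2 (stop-cluster i-epenthesis): /b/ and /d/ form a stop–stop cluster, so [i] is inserted between them. /zubdosusosad/ → zubidosusosad.
Rule 3 (intervocalic voicing): /s/ is a voiceless obstruent between vowels /o/ and /u/, so it voices to [z]. /s/ is a voiceless obstruent between vowels /u/ and /o/, so it voices to [z]. /s/ is a voiceless obstruent between vowels /o/ and /a/, so it voices to [z]. /zubidosusosad/ → zubidozuzozad.
Rule 4 (intervocalic voicing): no segment meets the environment; /zubidozuzozad/ is unchanged.
Rule 5 (final devoicing): /d/ is a voiced obstruent in word-final position, so it devoices to [t]. /zubidozuzozad/ → zubidozuzozat.

zubidozuzozat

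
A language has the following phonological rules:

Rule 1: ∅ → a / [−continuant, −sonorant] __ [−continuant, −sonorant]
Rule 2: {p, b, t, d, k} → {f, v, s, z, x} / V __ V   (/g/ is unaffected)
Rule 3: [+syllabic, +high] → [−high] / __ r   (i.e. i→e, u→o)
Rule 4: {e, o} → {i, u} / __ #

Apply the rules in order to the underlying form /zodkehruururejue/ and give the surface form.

Rule 1 (stop-cluster a-epenthesis): /d/ and /k/ form a stop–stop cluster, so [a] is inserted between them. /zodkehruururejue/ → zodakehruururejue.
Rule 2 (intervocalic spirantization): /d/ is a stop between vowels /o/ and /a/, so it spirantizes to the fricative [z]. /k/ is a stop between vowels /a/ and /e/, so it spirantizes to the fricative [x]. /zodakehruururejue/ → zozaxehruururejue.
Rule 3 (pre-rhotic lowering): /u/ is a high vowel immediately before /r/, so it lowers to [o]. /u/ is a high vowel immediately before /r/, so it lowers to [o]. /zozaxehruururejue/ → zozaxehruororejue.
Rule 4 (final vowel raising): /e/ is a mid vowel in word-final position, so it raises to [i]. /zozaxehruororejue/ → zozaxehruororejui.

zozaxehruororejui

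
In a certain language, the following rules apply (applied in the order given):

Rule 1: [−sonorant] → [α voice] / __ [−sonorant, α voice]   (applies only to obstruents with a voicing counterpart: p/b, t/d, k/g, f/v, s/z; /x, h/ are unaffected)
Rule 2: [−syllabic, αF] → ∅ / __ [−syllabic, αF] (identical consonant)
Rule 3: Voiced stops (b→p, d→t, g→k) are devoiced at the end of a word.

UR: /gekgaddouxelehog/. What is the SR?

gegadouxelehok

Rule 1 (regressive voicing assimilation): /k/ precedes the voiced obstruent /g/, so it voices to [g] by assimilation. /gekgaddouxelehog/ → geggaddouxelehog.
Rule 2 (degemination): /gg/ is a geminate; the first /g/ deletes. /dd/ is a geminate; the first /d/ deletes. /geggaddouxelehog/ → gegadouxelehog.
Rule 3 (final devoicing): /g/ is a voiced stop in word-final position, so it devoices to [k]. /gegadouxelehog/ → gegadouxelehok.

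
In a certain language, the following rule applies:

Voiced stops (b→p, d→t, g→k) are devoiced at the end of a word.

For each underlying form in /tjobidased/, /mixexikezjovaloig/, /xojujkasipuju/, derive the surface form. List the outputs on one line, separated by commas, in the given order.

/tjobidased/: /d/ is a voiced stop in word-final position, so it devoices to [t]. → [tjobidaset].
/mixexikezjovaloig/: /g/ is a voiced stop in word-final position, so it devoices to [k]. → [mixexikezjovaloik].
/xojujkasipuju/: the rule's environment is not met; surfaces unchanged as [xojujkasipuju].

tjobidaset, mixexikezjovaloik, xojujkasipuju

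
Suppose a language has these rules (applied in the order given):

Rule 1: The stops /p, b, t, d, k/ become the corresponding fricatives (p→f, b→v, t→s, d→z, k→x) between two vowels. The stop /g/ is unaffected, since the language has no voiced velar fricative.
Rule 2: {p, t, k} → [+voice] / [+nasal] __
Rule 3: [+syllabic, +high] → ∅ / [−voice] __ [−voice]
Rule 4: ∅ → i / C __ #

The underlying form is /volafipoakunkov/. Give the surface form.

Rule 1 (intervocalic spirantization): /p/ is a stop between vowels /i/ and /o/, so it spirantizes to the fricative [f]. /k/ is a stop between vowels /a/ and /u/, so it spirantizes to the fricative [x]. /volafipoakunkov/ → volafifoaxunkov.
Rule 2 (post-nasal voicing): /k/ is a voiceless stop immediately after the nasal /n/, so it voices to [g]. /volafifoaxunkov/ → volafifoaxungov.
Rule 3 (high vowel syncope): /i/ is a high vowel flanked by voiceless consonants /f/ and /f/, so it deletes. /volafifoaxungov/ → volaffoaxungov.
Rule 4 (final i-epenthesis): the form ends in the consonant /v/, so [i] is inserted word-finally. /volaffoaxungov/ → volaffoaxungovi.

volaffoaxungovi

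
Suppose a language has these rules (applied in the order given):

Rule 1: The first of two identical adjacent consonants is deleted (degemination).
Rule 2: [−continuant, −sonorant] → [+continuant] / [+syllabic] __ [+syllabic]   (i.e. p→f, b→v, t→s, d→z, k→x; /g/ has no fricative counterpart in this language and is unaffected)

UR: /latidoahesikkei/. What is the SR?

lasizoahesixei

Rule 1 (degemination): /kk/ is a geminate; the first /k/ deletes. /latidoahesikkei/ → latidoahesikei.
Rule 2 (intervocalic spirantization): /t/ is a stop between vowels /a/ and /i/, so it spirantizes to the fricative [s]. /d/ is a stop between vowels /i/ and /o/, so it spirantizes to the fricative [z]. /k/ is a stop between vowels /i/ and /e/, so it spirantizes to the fricative [x]. /latidoahesikei/ → lasizoahesixei.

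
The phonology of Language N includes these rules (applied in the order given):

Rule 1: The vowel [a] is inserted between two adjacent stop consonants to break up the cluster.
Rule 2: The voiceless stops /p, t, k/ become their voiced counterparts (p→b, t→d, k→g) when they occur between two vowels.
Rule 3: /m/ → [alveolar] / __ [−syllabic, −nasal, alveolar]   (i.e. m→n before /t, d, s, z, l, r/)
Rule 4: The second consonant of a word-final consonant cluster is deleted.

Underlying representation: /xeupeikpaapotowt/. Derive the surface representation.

Rule 1 (stop-cluster a-epenthesis): /k/ and /p/ form a stop–stop cluster, so [a] is inserted between them. /xeupeikpaapotowt/ → xeupeikapaapotowt.
Rule 2 (intervocalic voicing): /p/ is a voiceless stop between vowels /u/ and /e/, so it voices to [b]. /k/ is a voiceless stop between vowels /i/ and /a/, so it voices to [g]. /p/ is a voiceless stop between vowels /a/ and /a/, so it voices to [b]. /p/ is a voiceless stop between vowels /a/ and /o/, so it voices to [b]. /t/ is a voiceless stop between vowels /o/ and /o/, so it voices to [d]. /xeupeikapaapotowt/ → xeubeigabaabodowt.
Rule 3 (nasal place assimilation): no segment meets the environment; /xeubeigabaabodowt/ is unchanged.
Rule 4 (final cluster simplification): /t/ is the second consonant of a word-final cluster /wt/, so it deletes. /xeubeigabaabodowt/ → xeubeigabaabodow.

xeubeigabaabodow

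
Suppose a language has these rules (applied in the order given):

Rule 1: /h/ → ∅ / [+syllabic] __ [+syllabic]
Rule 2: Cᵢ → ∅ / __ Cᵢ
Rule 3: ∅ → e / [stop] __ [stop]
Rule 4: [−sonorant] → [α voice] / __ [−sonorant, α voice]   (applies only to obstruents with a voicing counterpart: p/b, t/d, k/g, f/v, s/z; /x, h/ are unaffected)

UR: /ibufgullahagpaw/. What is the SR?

ibuvgulaagepaw

Rule 1 (intervocalic h-deletion): /h/ occurs between vowels /a/ and /a/, so it deletes. /ibufgullahagpaw/ → ibufgullaagpaw.
Rule 2 (degemination): /ll/ is a geminate; the first /l/ deletes. /ibufgullaagpaw/ → ibufgulaagpaw.
Rule 3 (stop-cluster e-epenthesis): /g/ and /p/ form a stop–stop cluster, so [e] is inserted between them. /ibufgulaagpaw/ → ibufgulaagepaw.
Rule 4 (regressive voicing assimilation): /f/ precedes the voiced obstruent /g/, so it voices to [v] by assimilation. /ibufgulaagepaw/ → ibuvgulaagepaw.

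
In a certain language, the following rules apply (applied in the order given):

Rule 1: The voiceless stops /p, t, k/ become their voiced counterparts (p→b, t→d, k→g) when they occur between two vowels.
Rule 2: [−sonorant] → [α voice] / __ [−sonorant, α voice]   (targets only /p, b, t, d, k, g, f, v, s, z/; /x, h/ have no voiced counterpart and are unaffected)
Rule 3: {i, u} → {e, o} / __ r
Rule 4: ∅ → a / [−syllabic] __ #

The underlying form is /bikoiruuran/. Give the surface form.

Rule 1 (intervocalic voicing): /k/ is a voiceless stop between vowels /i/ and /o/, so it voices to [g]. /bikoiruuran/ → bigoiruuran.
Rule 2 (regressive voicing assimilation): no segment meets the environment; /bigoiruuran/ is unchanged.
Rule 3 (pre-rhotic lowering): /i/ is a high vowel immediately before /r/, so it lowers to [e]. /u/ is a high vowel immediately before /r/, so it lowers to [o]. /bigoiruuran/ → bigoeruoran.
Rule 4 (final a-epenthesis): the form ends in the consonant /n/, so [a] is inserted word-finally. /bigoeruoran/ → bigoeruorana.

bigoeruorana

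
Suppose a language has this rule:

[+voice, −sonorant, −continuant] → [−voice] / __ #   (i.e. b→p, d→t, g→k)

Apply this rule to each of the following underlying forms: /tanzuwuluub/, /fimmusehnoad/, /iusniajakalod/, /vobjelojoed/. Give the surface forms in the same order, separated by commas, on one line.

/tanzuwuluub/: /b/ is a voiced stop in word-final position, so it devoices to [p]. → [tanzuwuluup].
/fimmusehnoad/: /d/ is a voiced stop in word-final position, so it devoices to [t]. → [fimmusehnoat].
/iusniajakalod/: /d/ is a voiced stop in word-final position, so it devoices to [t]. → [iusniajakalot].
/vobjelojoed/: /d/ is a voiced stop in word-final position, so it devoices to [t]. → [vobjelojoet].

tanzuwuluup, fimmusehnoat, iusniajakalot, vobjelojoet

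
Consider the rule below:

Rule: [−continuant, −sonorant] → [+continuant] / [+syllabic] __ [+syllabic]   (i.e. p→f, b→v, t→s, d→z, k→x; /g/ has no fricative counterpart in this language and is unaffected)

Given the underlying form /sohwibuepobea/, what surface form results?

/b/ is a stop between vowels /i/ and /u/, so it spirantizes to the fricative [v].
/p/ is a stop between vowels /e/ and /o/, so it spirantizes to the fricative [f].
/b/ is a stop between vowels /o/ and /e/, so it spirantizes to the fricative [v].
Surface form: [sohwivuefovea].

sohwivuefovea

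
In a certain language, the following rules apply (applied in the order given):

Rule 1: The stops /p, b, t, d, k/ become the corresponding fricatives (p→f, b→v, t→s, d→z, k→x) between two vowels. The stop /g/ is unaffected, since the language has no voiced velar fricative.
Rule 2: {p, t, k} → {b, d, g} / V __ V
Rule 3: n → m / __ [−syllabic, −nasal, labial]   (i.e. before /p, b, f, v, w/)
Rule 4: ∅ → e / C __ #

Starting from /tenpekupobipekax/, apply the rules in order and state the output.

Rule 1 (intervocalic spirantization): /k/ is a stop between vowels /e/ and /u/, so it spirantizes to the fricative [x]. /p/ is a stop between vowels /u/ and /o/, so it spirantizes to the fricative [f]. /b/ is a stop between vowels /o/ and /i/, so it spirantizes to the fricative [v]. /p/ is a stop between vowels /i/ and /e/, so it spirantizes to the fricative [f]. /k/ is a stop between vowels /e/ and /a/, so it spirantizes to the fricative [x]. /tenpekupobipekax/ → tenpexufovifexax.
Rule 2 (intervocalic voicing): no segment meets the environment; /tenpexufovifexax/ is unchanged.
Rule 3 (nasal place assimilation): /n/ precedes the labial consonant /p/, so it assimilates in place to [m]. /tenpexufovifexax/ → tempexufovifexax.
Rule 4 (final e-epenthesis): the form ends in the consonant /x/, so [e] is inserted word-finally. /tempexufovifexax/ → tempexufovifexaxe.

tempexufovifexaxe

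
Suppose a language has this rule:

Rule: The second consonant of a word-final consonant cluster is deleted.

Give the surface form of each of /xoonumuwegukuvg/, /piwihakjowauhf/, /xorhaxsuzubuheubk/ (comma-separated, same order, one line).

xoonumuwegukuv, piwihakjowauh, xorhaxsuzubuheub

/xoonumuwegukuvg/: /g/ is the second consonant of a word-final cluster /vg/, so it deletes. → [xoonumuwegukuv].
/piwihakjowauhf/: /f/ is the second consonant of a word-final cluster /hf/, so it deletes. → [piwihakjowauh].
/xorhaxsuzubuheubk/: /k/ is the second consonant of a word-final cluster /bk/, so it deletes. → [xorhaxsuzubuheub].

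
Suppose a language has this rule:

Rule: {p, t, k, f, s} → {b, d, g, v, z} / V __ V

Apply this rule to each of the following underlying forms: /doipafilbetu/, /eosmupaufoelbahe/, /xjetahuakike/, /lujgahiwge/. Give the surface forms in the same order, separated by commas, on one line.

/doipafilbetu/: /p/ is a voiceless obstruent between vowels /i/ and /a/, so it voices to [b]. /f/ is a voiceless obstruent between vowels /a/ and /i/, so it voices to [v]. /t/ is a voiceless obstruent between vowels /e/ and /u/, so it voices to [d]. → [doibavilbedu].
/eosmupaufoelbahe/: /p/ is a voiceless obstruent between vowels /u/ and /a/, so it voices to [b]. /f/ is a voiceless obstruent between vowels /u/ and /o/, so it voices to [v]. → [eosmubauvoelbahe].
/xjetahuakike/: /t/ is a voiceless obstruent between vowels /e/ and /a/, so it voices to [d]. /k/ is a voiceless obstruent between vowels /a/ and /i/, so it voices to [g]. /k/ is a voiceless obstruent between vowels /i/ and /e/, so it voices to [g]. → [xjedahuagige].
/lujgahiwge/: the rule's environment is not met; surfaces unchanged as [lujgahiwge].

doibavilbedu, eosmubauvoelbahe, xjedahuagige, lujgahiwge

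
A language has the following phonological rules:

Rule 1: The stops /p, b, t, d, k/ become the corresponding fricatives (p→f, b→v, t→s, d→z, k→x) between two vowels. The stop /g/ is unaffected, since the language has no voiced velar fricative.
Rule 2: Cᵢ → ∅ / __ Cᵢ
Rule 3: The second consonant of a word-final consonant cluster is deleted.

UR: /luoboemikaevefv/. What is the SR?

Rule 1 (intervocalic spirantization): /b/ is a stop between vowels /o/ and /o/, so it spirantizes to the fricative [v]. /k/ is a stop between vowels /i/ and /a/, so it spirantizes to the fricative [x]. /luoboemikaevefv/ → luovoemixaevefv.
Rule 2 (degemination): no segment meets the environment; /luovoemixaevefv/ is unchanged.
Rule 3 (final cluster simplification): /v/ is the second consonant of a word-final cluster /fv/, so it deletes. /luovoemixaevefv/ → luovoemixaevef.

luovoemixaevef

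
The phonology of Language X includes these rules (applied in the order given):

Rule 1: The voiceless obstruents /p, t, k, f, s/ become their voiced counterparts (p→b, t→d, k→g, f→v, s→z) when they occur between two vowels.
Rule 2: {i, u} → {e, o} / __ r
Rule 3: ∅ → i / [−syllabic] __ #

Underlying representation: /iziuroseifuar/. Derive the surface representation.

iziorozeivuari

Rule 1 (intervocalic voicing): /s/ is a voiceless obstruent between vowels /o/ and /e/, so it voices to [z]. /f/ is a voiceless obstruent between vowels /i/ and /u/, so it voices to [v]. /iziuroseifuar/ → iziurozeivuar.
Rule 2 (pre-rhotic lowering): /u/ is a high vowel immediately before /r/, so it lowers to [o]. /iziurozeivuar/ → iziorozeivuar.
Rule 3 (final i-epenthesis): the form ends in the consonant /r/, so [i] is inserted word-finally. /iziorozeivuar/ → iziorozeivuari.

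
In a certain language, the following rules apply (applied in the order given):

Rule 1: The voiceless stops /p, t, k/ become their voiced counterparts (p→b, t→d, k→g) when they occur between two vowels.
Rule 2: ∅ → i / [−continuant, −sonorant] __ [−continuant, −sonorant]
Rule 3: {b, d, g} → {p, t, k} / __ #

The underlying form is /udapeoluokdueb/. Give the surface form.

udabeoluokiduep

Rule 1 (intervocalic voicing): /p/ is a voiceless stop between vowels /a/ and /e/, so it voices to [b]. /udapeoluokdueb/ → udabeoluokdueb.
Rule 2 (stop-cluster i-epenthesis): /k/ and /d/ form a stop–stop cluster, so [i] is inserted between them. /udabeoluokdueb/ → udabeoluokidueb.
Rule 3 (final devoicing): /b/ is a voiced stop in word-final position, so it devoices to [p]. /udabeoluokidueb/ → udabeoluokiduep.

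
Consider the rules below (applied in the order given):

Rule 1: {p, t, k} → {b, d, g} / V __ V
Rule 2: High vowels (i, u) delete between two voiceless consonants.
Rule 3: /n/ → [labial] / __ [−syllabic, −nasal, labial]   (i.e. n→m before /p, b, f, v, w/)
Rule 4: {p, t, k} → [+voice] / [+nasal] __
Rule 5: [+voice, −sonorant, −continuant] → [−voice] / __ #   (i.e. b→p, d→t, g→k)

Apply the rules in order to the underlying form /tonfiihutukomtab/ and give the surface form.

Rule 1 (intervocalic voicing): /t/ is a voiceless stop between vowels /u/ and /u/, so it voices to [d]. /k/ is a voiceless stop between vowels /u/ and /o/, so it voices to [g]. /tonfiihutukomtab/ → tonfiihudugomtab.
Rule 2 (high vowel syncope): no segment meets the environment; /tonfiihudugomtab/ is unchanged.
Rule 3 (nasal place assimilation): /n/ precedes the labial consonant /f/, so it assimilates in place to [m]. /tonfiihudugomtab/ → tomfiihudugomtab.
Rule 4 (post-nasal voicing): /t/ is a voiceless stop immediately after the nasal /m/, so it voices to [d]. /tomfiihudugomtab/ → tomfiihudugomdab.
Rule 5 (final devoicing): /b/ is a voiced stop in word-final position, so it devoices to [p]. /tomfiihudugomdab/ → tomfiihudugomdap.

tomfiihudugomdap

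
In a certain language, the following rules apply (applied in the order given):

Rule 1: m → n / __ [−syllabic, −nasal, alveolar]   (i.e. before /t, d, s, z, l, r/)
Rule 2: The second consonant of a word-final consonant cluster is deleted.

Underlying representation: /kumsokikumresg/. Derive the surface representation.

kunsokikunres

Rule 1 (nasal place assimilation): /m/ precedes the alveolar consonant /s/, so it assimilates in place to [n]. /m/ precedes the alveolar consonant /r/, so it assimilates in place to [n]. /kumsokikumresg/ → kunsokikunresg.
Rule 2 (final cluster simplification): /g/ is the second consonant of a word-final cluster /sg/, so it deletes. /kunsokikunresg/ → kunsokikunres.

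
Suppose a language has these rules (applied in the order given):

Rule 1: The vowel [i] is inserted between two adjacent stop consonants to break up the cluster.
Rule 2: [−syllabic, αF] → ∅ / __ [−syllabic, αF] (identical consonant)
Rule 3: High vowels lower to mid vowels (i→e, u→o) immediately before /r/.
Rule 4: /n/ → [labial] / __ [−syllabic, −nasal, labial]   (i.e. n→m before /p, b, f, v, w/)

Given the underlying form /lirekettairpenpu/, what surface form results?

Rule 1 (stop-cluster i-epenthesis): /t/ and /t/ form a stop–stop cluster, so [i] is inserted between them. /lirekettairpenpu/ → lireketitairpenpu.
Rule 2 (degemination): no segment meets the environment; /lireketitairpenpu/ is unchanged.
Rule 3 (pre-rhotic lowering): /i/ is a high vowel immediately before /r/, so it lowers to [e]. /i/ is a high vowel immediately before /r/, so it lowers to [e]. /lireketitairpenpu/ → lereketitaerpenpu.
Rule 4 (nasal place assimilation): /n/ precedes the labial consonant /p/, so it assimilates in place to [m]. /lereketitaerpenpu/ → lereketitaerpempu.

lereketitaerpempu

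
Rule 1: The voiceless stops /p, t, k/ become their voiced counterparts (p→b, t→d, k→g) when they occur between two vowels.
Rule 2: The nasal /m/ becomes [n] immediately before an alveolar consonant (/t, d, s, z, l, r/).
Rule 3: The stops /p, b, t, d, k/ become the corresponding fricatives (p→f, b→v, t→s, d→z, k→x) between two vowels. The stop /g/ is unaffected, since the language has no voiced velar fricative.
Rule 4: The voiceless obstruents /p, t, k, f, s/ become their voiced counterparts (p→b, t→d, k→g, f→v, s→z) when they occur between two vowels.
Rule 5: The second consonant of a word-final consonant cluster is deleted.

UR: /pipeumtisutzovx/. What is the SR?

Rule 1 (intervocalic voicing): /p/ is a voiceless stop between vowels /i/ and /e/, so it voices to [b]. /pipeumtisutzovx/ → pibeumtisutzovx.
Rule 2 (nasal place assimilation): /m/ precedes the alveolar consonant /t/, so it assimilates in place to [n]. /pibeumtisutzovx/ → pibeuntisutzovx.
Rule 3 (intervocalic spirantization): /b/ is a stop between vowels /i/ and /e/, so it spirantizes to the fricative [v]. /pibeuntisutzovx/ → piveuntisutzovx.
Rule 4 (intervocalic voicing): /s/ is a voiceless obstruent between vowels /i/ and /u/, so it voices to [z]. /piveuntisutzovx/ → piveuntizutzovx.
Rule 5 (final cluster simplification): /x/ is the second consonant of a word-final cluster /vx/, so it deletes. /piveuntizutzovx/ → piveuntizutzov.

piveuntizutzov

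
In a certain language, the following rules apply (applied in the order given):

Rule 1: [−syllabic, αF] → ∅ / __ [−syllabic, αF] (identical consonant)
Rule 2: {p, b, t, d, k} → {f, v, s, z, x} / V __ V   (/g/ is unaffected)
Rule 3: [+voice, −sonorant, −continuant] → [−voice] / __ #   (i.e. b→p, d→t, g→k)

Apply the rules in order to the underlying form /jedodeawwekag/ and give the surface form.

jezozeawexak

Rule 1 (degemination): /ww/ is a geminate; the first /w/ deletes. /jedodeawwekag/ → jedodeawekag.
Rule 2 (intervocalic spirantization): /d/ is a stop between vowels /e/ and /o/, so it spirantizes to the fricative [z]. /d/ is a stop between vowels /o/ and /e/, so it spirantizes to the fricative [z]. /k/ is a stop between vowels /e/ and /a/, so it spirantizes to the fricative [x]. /jedodeawekag/ → jezozeawexag.
Rule 3 (final devoicing): /g/ is a voiced stop in word-final position, so it devoices to [k]. /jezozeawexag/ → jezozeawexak.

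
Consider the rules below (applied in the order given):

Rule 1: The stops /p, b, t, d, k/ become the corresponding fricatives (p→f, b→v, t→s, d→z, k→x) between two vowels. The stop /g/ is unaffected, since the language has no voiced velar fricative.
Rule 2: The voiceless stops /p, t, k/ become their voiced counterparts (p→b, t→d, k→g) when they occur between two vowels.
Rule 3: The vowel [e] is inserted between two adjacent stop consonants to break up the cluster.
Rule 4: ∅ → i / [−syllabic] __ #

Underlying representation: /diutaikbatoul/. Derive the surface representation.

diusaikebasouli

Rule 1 (intervocalic spirantization): /t/ is a stop between vowels /u/ and /a/, so it spirantizes to the fricative [s]. /t/ is a stop between vowels /a/ and /o/, so it spirantizes to the fricative [s]. /diutaikbatoul/ → diusaikbasoul.
Rule 2 (intervocalic voicing): no segment meets the environment; /diusaikbasoul/ is unchanged.
Rule 3 (stop-cluster e-epenthesis): /k/ and /b/ form a stop–stop cluster, so [e] is inserted between them. /diusaikbasoul/ → diusaikebasoul.
Rule 4 (final i-epenthesis): the form ends in the consonant /l/, so [i] is inserted word-finally. /diusaikebasoul/ → diusaikebasouli.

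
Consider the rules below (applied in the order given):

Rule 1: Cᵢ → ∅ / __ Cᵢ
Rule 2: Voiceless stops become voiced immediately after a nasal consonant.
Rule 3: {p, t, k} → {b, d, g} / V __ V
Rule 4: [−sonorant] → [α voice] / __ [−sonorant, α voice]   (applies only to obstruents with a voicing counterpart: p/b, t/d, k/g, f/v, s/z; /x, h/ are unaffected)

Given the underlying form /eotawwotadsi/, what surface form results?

Rule 1 (degemination): /ww/ is a geminate; the first /w/ deletes. /eotawwotadsi/ → eotawotadsi.
Rule 2 (post-nasal voicing): no segment meets the environment; /eotawotadsi/ is unchanged.
Rule 3 (intervocalic voicing): /t/ is a voiceless stop between vowels /o/ and /a/, so it voices to [d]. /t/ is a voiceless stop between vowels /o/ and /a/, so it voices to [d]. /eotawotadsi/ → eodawodadsi.
Rule 4 (regressive voicing assimilation): /d/ precedes the voiceless obstruent /s/, so it devoices to [t] by assimilation. /eodawodadsi/ → eodawodatsi.

eodawodatsi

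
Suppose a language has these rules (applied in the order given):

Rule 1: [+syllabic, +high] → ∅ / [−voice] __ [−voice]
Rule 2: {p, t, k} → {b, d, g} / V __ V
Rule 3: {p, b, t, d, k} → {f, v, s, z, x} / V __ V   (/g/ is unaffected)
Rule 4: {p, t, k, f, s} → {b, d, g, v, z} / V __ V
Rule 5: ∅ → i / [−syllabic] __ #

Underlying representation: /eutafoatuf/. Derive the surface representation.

Rule 1 (high vowel syncope): /u/ is a high vowel flanked by voiceless consonants /t/ and /f/, so it deletes. /eutafoatuf/ → eutafoatf.
Rule 2 (intervocalic voicing): /t/ is a voiceless stop between vowels /u/ and /a/, so it voices to [d]. /eutafoatf/ → eudafoatf.
Rule 3 (intervocalic spirantization): /d/ is a stop between vowels /u/ and /a/, so it spirantizes to the fricative [z]. /eudafoatf/ → euzafoatf.
Rule 4 (intervocalic voicing): /f/ is a voiceless obstruent between vowels /a/ and /o/, so it voices to [v]. /euzafoatf/ → euzavoatf.
Rule 5 (final i-epenthesis): the form ends in the consonant /f/, so [i] is inserted word-finally. /euzavoatf/ → euzavoatfi.

euzavoatfi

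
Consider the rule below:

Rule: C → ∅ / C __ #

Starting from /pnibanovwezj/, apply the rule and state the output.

/j/ is the second consonant of a word-final cluster /zj/, so it deletes.
The other instances of /p/, /n/, /b/, /v/, /w/, /z/ do not occur in the required environment and remain unchanged.
Surface form: [pnibanovwez].

pnibanovwez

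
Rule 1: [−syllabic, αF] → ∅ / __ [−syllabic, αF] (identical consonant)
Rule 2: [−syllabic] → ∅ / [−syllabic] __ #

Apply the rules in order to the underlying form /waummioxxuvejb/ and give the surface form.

Rule 1 (degemination): /mm/ is a geminate; the first /m/ deletes. /xx/ is a geminate; the first /x/ deletes. /waummioxxuvejb/ → waumioxuvejb.
Rule 2 (final cluster simplification): /b/ is the second consonant of a word-final cluster /jb/, so it deletes. /waumioxuvejb/ → waumioxuvej.

waumioxuvej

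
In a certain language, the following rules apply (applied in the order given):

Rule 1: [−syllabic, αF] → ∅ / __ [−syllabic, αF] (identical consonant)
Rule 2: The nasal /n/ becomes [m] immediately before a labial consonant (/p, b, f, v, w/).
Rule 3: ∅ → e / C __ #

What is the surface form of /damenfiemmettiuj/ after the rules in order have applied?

Rule 1 (degemination): /mm/ is a geminate; the first /m/ deletes. /tt/ is a geminate; the first /t/ deletes. /damenfiemmettiuj/ → damenfiemetiuj.
Rule 2 (nasal place assimilation): /n/ precedes the labial consonant /f/, so it assimilates in place to [m]. /damenfiemetiuj/ → damemfiemetiuj.
Rule 3 (final e-epenthesis): the form ends in the consonant /j/, so [e] is inserted word-finally. /damemfiemetiuj/ → damemfiemetiuje.

damemfiemetiuje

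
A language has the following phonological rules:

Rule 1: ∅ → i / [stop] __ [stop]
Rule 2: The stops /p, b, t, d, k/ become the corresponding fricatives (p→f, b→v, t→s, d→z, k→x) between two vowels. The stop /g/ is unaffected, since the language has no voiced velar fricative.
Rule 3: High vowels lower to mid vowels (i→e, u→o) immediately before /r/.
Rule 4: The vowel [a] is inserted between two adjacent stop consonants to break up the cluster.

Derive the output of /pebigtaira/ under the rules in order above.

pevigisaera

Rule 1 (stop-cluster i-epenthesis): /g/ and /t/ form a stop–stop cluster, so [i] is inserted between them. /pebigtaira/ → pebigitaira.
Rule 2 (intervocalic spirantization): /b/ is a stop between vowels /e/ and /i/, so it spirantizes to the fricative [v]. /t/ is a stop between vowels /i/ and /a/, so it spirantizes to the fricative [s]. /pebigitaira/ → pevigisaira.
Rule 3 (pre-rhotic lowering): /i/ is a high vowel immediately before /r/, so it lowers to [e]. /pevigisaira/ → pevigisaera.
Rule 4 (stop-cluster a-epenthesis): no segment meets the environment; /pevigisaera/ is unchanged.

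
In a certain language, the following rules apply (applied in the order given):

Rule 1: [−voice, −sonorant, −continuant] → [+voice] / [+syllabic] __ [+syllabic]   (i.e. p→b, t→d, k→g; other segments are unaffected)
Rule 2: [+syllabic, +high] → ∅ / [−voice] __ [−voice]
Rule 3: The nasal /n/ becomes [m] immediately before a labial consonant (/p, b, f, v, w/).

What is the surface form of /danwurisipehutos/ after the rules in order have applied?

damwurisibehudos

Rule 1 (intervocalic voicing): /p/ is a voiceless stop between vowels /i/ and /e/, so it voices to [b]. /t/ is a voiceless stop between vowels /u/ and /o/, so it voices to [d]. /danwurisipehutos/ → danwurisibehudos.
Rule 2 (high vowel syncope): no segment meets the environment; /danwurisibehudos/ is unchanged.
Rule 3 (nasal place assimilation): /n/ precedes the labial consonant /w/, so it assimilates in place to [m]. /danwurisibehudos/ → damwurisibehudos.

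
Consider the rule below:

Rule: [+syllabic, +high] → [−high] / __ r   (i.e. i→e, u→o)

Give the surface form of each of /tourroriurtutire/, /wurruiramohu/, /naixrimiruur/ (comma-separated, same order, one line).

/tourroriurtutire/: /u/ is a high vowel immediately before /r/, so it lowers to [o]. /u/ is a high vowel immediately before /r/, so it lowers to [o]. /i/ is a high vowel immediately before /r/, so it lowers to [e]. → [toorroriortutere].
/wurruiramohu/: /u/ is a high vowel immediately before /r/, so it lowers to [o]. /i/ is a high vowel immediately before /r/, so it lowers to [e]. → [worrueramohu].
/naixrimiruur/: /i/ is a high vowel immediately before /r/, so it lowers to [e]. /u/ is a high vowel immediately before /r/, so it lowers to [o]. → [naixrimeruor].

toorroriortutere, worrueramohu, naixrimeruor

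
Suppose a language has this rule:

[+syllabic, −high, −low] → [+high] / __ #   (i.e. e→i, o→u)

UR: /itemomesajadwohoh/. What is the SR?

No segment of /itemomesajadwohoh/ meets the structural description of the rule, so the form surfaces unchanged.

itemomesajadwohoh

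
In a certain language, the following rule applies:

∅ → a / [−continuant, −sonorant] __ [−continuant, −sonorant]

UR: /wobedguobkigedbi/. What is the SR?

/d/ and /g/ form a stop–stop cluster, so [a] is inserted between them.
/b/ and /k/ form a stop–stop cluster, so [a] is inserted between them.
/d/ and /b/ form a stop–stop cluster, so [a] is inserted between them.
Surface form: [wobedaguobakigedabi].

wobedaguobakigedabi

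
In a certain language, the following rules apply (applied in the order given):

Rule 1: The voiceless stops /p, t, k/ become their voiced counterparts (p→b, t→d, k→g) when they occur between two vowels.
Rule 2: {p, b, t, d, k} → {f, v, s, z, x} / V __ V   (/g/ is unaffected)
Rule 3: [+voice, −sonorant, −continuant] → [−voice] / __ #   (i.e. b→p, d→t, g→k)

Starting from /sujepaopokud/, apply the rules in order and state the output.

Rule 1 (intervocalic voicing): /p/ is a voiceless stop between vowels /e/ and /a/, so it voices to [b]. /p/ is a voiceless stop between vowels /o/ and /o/, so it voices to [b]. /k/ is a voiceless stop between vowels /o/ and /u/, so it voices to [g]. /sujepaopokud/ → sujebaobogud.
Rule 2 (intervocalic spirantization): /b/ is a stop between vowels /e/ and /a/, so it spirantizes to the fricative [v]. /b/ is a stop between vowels /o/ and /o/, so it spirantizes to the fricative [v]. /sujebaobogud/ → sujevaovogud.
Rule 3 (final devoicing): /d/ is a voiced stop in word-final position, so it devoices to [t]. /sujevaovogud/ → sujevaovogut.

sujevaovogut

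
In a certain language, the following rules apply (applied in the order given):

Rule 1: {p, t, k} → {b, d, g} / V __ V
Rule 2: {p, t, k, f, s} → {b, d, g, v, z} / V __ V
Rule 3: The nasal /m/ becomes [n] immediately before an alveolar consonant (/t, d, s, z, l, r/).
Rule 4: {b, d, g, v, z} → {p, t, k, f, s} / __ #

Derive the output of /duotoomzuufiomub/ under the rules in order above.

Rule 1 (intervocalic voicing): /t/ is a voiceless stop between vowels /o/ and /o/, so it voices to [d]. /duotoomzuufiomub/ → duodoomzuufiomub.
Rule 2 (intervocalic voicing): /f/ is a voiceless obstruent between vowels /u/ and /i/, so it voices to [v]. /duodoomzuufiomub/ → duodoomzuuviomub.
Rule 3 (nasal place assimilation): /m/ precedes the alveolar consonant /z/, so it assimilates in place to [n]. /duodoomzuuviomub/ → duodoonzuuviomub.
Rule 4 (final devoicing): /b/ is a voiced obstruent in word-final position, so it devoices to [p]. /duodoonzuuviomub/ → duodoonzuuviomup.

duodoonzuuviomup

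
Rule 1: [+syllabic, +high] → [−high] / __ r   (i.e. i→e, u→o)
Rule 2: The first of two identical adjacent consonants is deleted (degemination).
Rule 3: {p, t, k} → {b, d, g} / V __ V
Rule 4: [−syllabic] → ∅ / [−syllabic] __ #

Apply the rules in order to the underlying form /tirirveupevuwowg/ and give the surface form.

Rule 1 (pre-rhotic lowering): /i/ is a high vowel immediately before /r/, so it lowers to [e]. /i/ is a high vowel immediately before /r/, so it lowers to [e]. /tirirveupevuwowg/ → tererveupevuwowg.
Rule 2 (degemination): no segment meets the environment; /tererveupevuwowg/ is unchanged.
Rule 3 (intervocalic voicing): /p/ is a voiceless stop between vowels /u/ and /e/, so it voices to [b]. /tererveupevuwowg/ → tererveubevuwowg.
Rule 4 (final cluster simplification): /g/ is the second consonant of a word-final cluster /wg/, so it deletes. /tererveubevuwowg/ → tererveubevuwow.

tererveubevuwow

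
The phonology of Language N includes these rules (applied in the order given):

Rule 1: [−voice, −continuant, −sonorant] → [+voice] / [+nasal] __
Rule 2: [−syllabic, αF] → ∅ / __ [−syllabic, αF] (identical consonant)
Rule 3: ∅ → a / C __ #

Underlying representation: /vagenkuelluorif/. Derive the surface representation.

Rule 1 (post-nasal voicing): /k/ is a voiceless stop immediately after the nasal /n/, so it voices to [g]. /vagenkuelluorif/ → vagenguelluorif.
Rule 2 (degemination): /ll/ is a geminate; the first /l/ deletes. /vagenguelluorif/ → vagengueluorif.
Rule 3 (final a-epenthesis): the form ends in the consonant /f/, so [a] is inserted word-finally. /vagengueluorif/ → vagengueluorifa.

vagengueluorifa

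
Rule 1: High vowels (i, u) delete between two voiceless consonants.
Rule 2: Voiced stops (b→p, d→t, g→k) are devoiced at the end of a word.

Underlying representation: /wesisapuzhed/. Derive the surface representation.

wessapuzhet

Rule 1 (high vowel syncope): /i/ is a high vowel flanked by voiceless consonants /s/ and /s/, so it deletes. /wesisapuzhed/ → wessapuzhed.
Rule 2 (final devoicing): /d/ is a voiced stop in word-final position, so it devoices to [t]. /wessapuzhed/ → wessapuzhet.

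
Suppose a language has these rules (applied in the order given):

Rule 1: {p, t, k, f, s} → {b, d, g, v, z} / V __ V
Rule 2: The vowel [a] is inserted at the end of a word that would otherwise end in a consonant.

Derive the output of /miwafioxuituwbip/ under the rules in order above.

Rule 1 (intervocalic voicing): /f/ is a voiceless obstruent between vowels /a/ and /i/, so it voices to [v]. /t/ is a voiceless obstruent between vowels /i/ and /u/, so it voices to [d]. /miwafioxuituwbip/ → miwavioxuiduwbip.
Rule 2 (final a-epenthesis): the form ends in the consonant /p/, so [a] is inserted word-finally. /miwavioxuiduwbip/ → miwavioxuiduwbipa.

miwavioxuiduwbipa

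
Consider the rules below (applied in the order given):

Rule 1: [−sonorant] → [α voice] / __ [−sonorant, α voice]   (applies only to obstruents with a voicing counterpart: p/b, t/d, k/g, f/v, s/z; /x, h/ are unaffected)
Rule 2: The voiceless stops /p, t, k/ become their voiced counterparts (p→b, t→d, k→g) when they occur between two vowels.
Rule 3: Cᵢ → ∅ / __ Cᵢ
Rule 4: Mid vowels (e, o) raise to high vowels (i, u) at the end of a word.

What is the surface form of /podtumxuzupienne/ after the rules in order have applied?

Rule 1 (regressive voicing assimilation): /d/ precedes the voiceless obstruent /t/, so it devoices to [t] by assimilation. /podtumxuzupienne/ → pottumxuzupienne.
Rule 2 (intervocalic voicing): /p/ is a voiceless stop between vowels /u/ and /i/, so it voices to [b]. /pottumxuzupienne/ → pottumxuzubienne.
Rule 3 (degemination): /tt/ is a geminate; the first /t/ deletes. /nn/ is a geminate; the first /n/ deletes. /pottumxuzubienne/ → potumxuzubiene.
Rule 4 (final vowel raising): /e/ is a mid vowel in word-final position, so it raises to [i]. /potumxuzubiene/ → potumxuzubieni.

potumxuzubieni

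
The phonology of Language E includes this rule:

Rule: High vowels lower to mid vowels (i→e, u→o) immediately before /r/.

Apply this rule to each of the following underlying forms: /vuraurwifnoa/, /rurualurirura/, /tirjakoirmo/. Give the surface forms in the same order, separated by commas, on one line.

/vuraurwifnoa/: /u/ is a high vowel immediately before /r/, so it lowers to [o]. /u/ is a high vowel immediately before /r/, so it lowers to [o]. → [voraorwifnoa].
/rurualurirura/: /u/ is a high vowel immediately before /r/, so it lowers to [o]. /u/ is a high vowel immediately before /r/, so it lowers to [o]. /i/ is a high vowel immediately before /r/, so it lowers to [e]. /u/ is a high vowel immediately before /r/, so it lowers to [o]. → [rorualorerora].
/tirjakoirmo/: /i/ is a high vowel immediately before /r/, so it lowers to [e]. /i/ is a high vowel immediately before /r/, so it lowers to [e]. → [terjakoermo].

voraorwifnoa, rorualorerora, terjakoermo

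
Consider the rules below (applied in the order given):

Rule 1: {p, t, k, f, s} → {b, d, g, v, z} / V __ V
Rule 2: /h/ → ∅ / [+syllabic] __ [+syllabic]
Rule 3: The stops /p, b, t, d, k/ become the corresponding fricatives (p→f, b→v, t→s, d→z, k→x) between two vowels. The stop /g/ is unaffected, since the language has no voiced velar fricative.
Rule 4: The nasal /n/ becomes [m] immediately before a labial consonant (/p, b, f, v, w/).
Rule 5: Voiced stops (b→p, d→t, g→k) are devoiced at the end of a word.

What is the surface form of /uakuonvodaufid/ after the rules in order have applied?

Rule 1 (intervocalic voicing): /k/ is a voiceless obstruent between vowels /a/ and /u/, so it voices to [g]. /f/ is a voiceless obstruent between vowels /u/ and /i/, so it voices to [v]. /uakuonvodaufid/ → uaguonvodauvid.
Rule 2 (intervocalic h-deletion): no segment meets the environment; /uaguonvodauvid/ is unchanged.
Rule 3 (intervocalic spirantization): /d/ is a stop between vowels /o/ and /a/, so it spirantizes to the fricative [z]. /uaguonvodauvid/ → uaguonvozauvid.
Rule 4 (nasal place assimilation): /n/ precedes the labial consonant /v/, so it assimilates in place to [m]. /uaguonvozauvid/ → uaguomvozauvid.
Rule 5 (final devoicing): /d/ is a voiced stop in word-final position, so it devoices to [t]. /uaguomvozauvid/ → uaguomvozauvit.

uaguomvozauvit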